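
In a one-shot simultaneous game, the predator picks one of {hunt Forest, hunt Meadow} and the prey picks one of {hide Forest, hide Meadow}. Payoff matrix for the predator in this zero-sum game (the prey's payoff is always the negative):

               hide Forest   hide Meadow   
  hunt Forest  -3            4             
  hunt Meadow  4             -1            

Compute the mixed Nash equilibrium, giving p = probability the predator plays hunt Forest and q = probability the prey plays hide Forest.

p = 5/12, q = 5/12

The predator's mix must leave the prey indifferent between hide Forest and hide Meadow.
  the prey's expected payoff from hide Forest: p·3 + (1−p)·(-4) = 7p - 4
  the prey's expected payoff from hide Meadow: p·(-4) + (1−p)·1 = -5p + 1
  7p - 4 = -5p + 1  ⇒  12p = 5  ⇒  p = 5/12.
Set the predator's expected payoff from hunt Forest equal to that from hunt Meadow:
  the predator's payoff from hunt Forest: q·(-3) + (1−q)·4 = -7q + 4
  the predator's payoff from hunt Meadow: q·4 + (1−q)·(-1) = 5q - 1
  -7q + 4 = 5q - 1  ⇒  -12q = -5  ⇒  q = 5/12.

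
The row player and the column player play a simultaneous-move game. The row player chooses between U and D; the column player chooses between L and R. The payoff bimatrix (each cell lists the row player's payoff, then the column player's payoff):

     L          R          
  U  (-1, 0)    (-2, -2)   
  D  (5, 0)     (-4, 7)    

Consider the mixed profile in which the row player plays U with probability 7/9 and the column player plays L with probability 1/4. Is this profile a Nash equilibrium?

Yes

Check the column player's indifference given the row player's mix p = 7/9:
  payoff from L = 0; payoff from R = 0 — equal.
Check the row player's indifference given the column player's mix q = 1/4:
  payoff from U = -7/4; payoff from D = -7/4 — equal.
Both players are indifferent, so neither can profitably deviate.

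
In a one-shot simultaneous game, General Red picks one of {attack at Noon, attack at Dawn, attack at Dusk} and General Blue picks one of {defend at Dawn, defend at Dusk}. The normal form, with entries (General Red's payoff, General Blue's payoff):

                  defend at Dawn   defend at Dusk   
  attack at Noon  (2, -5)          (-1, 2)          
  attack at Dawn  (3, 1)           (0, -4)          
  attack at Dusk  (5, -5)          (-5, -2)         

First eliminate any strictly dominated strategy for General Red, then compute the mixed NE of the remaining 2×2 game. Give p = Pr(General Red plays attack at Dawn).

General Red's strategy attack at Noon is strictly dominated by attack at Dawn: 3 > 2 and 0 > -1. Eliminate attack at Noon.
General Blue's indifference between defend at Dawn and defend at Dusk determines General Red's mixing probability p:
  General Blue's payoff to defend at Dawn: p·1 + (1−p)·(-5) = 6p - 5
  General Blue's payoff to defend at Dusk: p·(-4) + (1−p)·(-2) = -2p - 2
  6p - 5 = -2p - 2  ⇒  8p = 3  ⇒  p = 3/8.

p = 3/8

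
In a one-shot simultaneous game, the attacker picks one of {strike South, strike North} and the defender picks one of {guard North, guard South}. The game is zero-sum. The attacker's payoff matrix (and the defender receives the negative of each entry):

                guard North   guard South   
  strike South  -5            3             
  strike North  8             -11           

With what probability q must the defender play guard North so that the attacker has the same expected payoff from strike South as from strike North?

q = 14/27

For the attacker to be willing to mix, the attacker must be indifferent between strike South and strike North, which pins down the defender's mix.
  the attacker's payoff to strike South: q·(-5) + (1−q)·3 = -8q + 3
  the attacker's payoff to strike North: q·8 + (1−q)·(-11) = 19q - 11
  -8q + 3 = 19q - 11  ⇒  -27q = -14  ⇒  q = 14/27.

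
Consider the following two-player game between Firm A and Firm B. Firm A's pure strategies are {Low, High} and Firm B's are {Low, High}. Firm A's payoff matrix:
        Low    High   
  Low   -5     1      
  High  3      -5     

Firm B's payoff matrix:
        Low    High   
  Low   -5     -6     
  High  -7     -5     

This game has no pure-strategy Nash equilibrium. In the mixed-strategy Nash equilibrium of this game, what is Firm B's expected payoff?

Set Firm B's expected payoff from Low equal to that from High:
  Firm B's payoff from Low: p·(-5) + (1−p)·(-7) = 2p - 7
  Firm B's payoff from High: p·(-6) + (1−p)·(-5) = -p - 5
  2p - 7 = -p - 5  ⇒  3p = 2  ⇒  p = 2/3.
At equilibrium Firm B is indifferent across columns, so Firm B's payoff equals the payoff from Low: (2/3)·(-5) + (1/3)·(-7) = -17/3.

-17/3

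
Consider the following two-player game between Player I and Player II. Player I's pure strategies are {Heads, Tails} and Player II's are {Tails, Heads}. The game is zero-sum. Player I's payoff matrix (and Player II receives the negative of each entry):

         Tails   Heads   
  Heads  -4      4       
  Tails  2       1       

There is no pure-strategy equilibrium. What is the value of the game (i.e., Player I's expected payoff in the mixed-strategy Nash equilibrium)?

v = 4/3

In a mixed equilibrium Player I is indifferent between Heads and Tails; this condition fixes q.
  Player I's payoff to Heads: q·(-4) + (1−q)·4 = -8q + 4
  Player I's payoff to Tails: q·2 + (1−q)·1 = q + 1
  -8q + 4 = q + 1  ⇒  -9q = -3  ⇒  q = 1/3.
The value is Player I's expected payoff against this mix (using Heads): (1/3)·(-4) + (2/3)·4 = 4/3.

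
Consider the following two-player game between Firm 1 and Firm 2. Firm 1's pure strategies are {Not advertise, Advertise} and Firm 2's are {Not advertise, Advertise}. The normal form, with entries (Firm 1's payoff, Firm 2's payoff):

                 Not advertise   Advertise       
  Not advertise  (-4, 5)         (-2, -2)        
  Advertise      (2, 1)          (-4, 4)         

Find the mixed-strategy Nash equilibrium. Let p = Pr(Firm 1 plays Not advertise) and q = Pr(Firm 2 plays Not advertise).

Set Firm 2's expected payoff from Not advertise equal to that from Advertise:
  Firm 2's expected payoff from Not advertise: p·5 + (1−p)·1 = 4p + 1
  Firm 2's expected payoff from Advertise: p·(-2) + (1−p)·4 = -6p + 4
  4p + 1 = -6p + 4  ⇒  10p = 3  ⇒  p = 3/10.
In a mixed equilibrium Firm 1 is indifferent between Not advertise and Advertise; this condition fixes q.
  Firm 1's payoff from Not advertise: q·(-4) + (1−q)·(-2) = -2q - 2
  Firm 1's payoff from Advertise: q·2 + (1−q)·(-4) = 6q - 4
  -2q - 2 = 6q - 4  ⇒  -8q = -2  ⇒  q = 1/4.

p = 3/10, q = 1/4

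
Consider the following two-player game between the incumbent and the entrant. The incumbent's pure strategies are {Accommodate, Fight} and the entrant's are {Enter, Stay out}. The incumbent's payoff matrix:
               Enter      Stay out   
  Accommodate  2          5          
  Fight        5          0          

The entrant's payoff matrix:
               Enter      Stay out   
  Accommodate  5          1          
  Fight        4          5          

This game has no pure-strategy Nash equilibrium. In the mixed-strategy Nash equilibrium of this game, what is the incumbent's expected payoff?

25/8

In a mixed equilibrium the incumbent is indifferent between Accommodate and Fight; this condition fixes q.
  the incumbent's expected payoff from Accommodate: q·2 + (1−q)·5 = -3q + 5
  the incumbent's expected payoff from Fight: q·5 + (1−q)·0 = 5q
  -3q + 5 = 5q  ⇒  -8q = -5  ⇒  q = 5/8.
At equilibrium the incumbent is indifferent across rows, so the incumbent's payoff equals the payoff from Accommodate: (5/8)·2 + (3/8)·5 = 25/8.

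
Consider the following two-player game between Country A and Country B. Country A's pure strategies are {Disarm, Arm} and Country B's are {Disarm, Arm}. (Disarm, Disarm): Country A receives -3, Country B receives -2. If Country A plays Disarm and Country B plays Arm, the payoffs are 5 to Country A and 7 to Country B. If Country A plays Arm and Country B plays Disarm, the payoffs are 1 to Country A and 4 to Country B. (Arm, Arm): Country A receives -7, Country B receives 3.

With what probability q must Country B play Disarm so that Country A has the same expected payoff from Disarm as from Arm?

Country A's indifference between Disarm and Arm determines Country B's mixing probability q:
  Country A's payoff from Disarm: q·(-3) + (1−q)·5 = -8q + 5
  Country A's payoff from Arm: q·1 + (1−q)·(-7) = 8q - 7
  -8q + 5 = 8q - 7  ⇒  -16q = -12  ⇒  q = 3/4.

q = 3/4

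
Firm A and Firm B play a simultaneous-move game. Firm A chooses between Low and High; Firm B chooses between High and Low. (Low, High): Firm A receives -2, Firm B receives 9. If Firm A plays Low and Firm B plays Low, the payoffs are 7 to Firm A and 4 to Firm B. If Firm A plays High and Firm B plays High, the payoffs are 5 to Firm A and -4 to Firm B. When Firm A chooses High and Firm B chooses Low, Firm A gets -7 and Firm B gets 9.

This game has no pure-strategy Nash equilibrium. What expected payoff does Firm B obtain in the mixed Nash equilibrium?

97/18

In a mixed equilibrium Firm B is indifferent between High and Low; this condition fixes p.
  Firm B's payoff from High: p·9 + (1−p)·(-4) = 13p - 4
  Firm B's payoff from Low: p·4 + (1−p)·9 = -5p + 9
  13p - 4 = -5p + 9  ⇒  18p = 13  ⇒  p = 13/18.
At equilibrium Firm B is indifferent across columns, so Firm B's payoff equals the payoff from High: (13/18)·9 + (5/18)·(-4) = 97/18.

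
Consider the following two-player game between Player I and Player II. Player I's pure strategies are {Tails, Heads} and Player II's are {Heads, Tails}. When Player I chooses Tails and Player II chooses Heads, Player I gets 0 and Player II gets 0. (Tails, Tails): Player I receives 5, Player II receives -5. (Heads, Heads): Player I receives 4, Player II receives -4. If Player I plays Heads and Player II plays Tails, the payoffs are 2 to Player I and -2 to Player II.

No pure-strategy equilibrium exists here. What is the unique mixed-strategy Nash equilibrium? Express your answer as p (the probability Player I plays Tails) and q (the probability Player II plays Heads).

Player I's mix must leave Player II indifferent between Heads and Tails.
  Player II's expected payoff from Heads: p·0 + (1−p)·(-4) = 4p - 4
  Player II's expected payoff from Tails: p·(-5) + (1−p)·(-2) = -3p - 2
  4p - 4 = -3p - 2  ⇒  7p = 2  ⇒  p = 2/7.
Set Player I's expected payoff from Tails equal to that from Heads:
  Player I's payoff from Tails: q·0 + (1−q)·5 = -5q + 5
  Player I's payoff from Heads: q·4 + (1−q)·2 = 2q + 2
  -5q + 5 = 2q + 2  ⇒  -7q = -3  ⇒  q = 3/7.

p = 2/7, q = 3/7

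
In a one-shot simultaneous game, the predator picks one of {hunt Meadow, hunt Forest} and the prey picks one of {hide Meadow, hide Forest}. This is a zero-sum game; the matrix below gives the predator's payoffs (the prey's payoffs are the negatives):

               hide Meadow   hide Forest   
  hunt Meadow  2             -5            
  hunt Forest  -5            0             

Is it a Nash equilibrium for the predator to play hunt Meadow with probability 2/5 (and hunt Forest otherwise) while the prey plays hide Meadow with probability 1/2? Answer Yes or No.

Given the predator's mix p = 2/5, the prey's payoff from hide Meadow is 11/5 but from hide Forest is 2. The prey strictly prefers hide Meadow, so the prey would not mix.
So the proposed profile is not a Nash equilibrium.

No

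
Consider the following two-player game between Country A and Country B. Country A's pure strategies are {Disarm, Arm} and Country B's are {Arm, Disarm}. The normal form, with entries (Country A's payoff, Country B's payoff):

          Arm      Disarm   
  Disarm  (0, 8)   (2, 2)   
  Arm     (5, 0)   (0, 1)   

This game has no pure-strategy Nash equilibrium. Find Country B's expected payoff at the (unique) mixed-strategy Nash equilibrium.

Country A's mix must leave Country B indifferent between Arm and Disarm.
  Country B's payoff to Arm: p·8 + (1−p)·0 = 8p
  Country B's payoff to Disarm: p·2 + (1−p)·1 = p + 1
  8p = p + 1  ⇒  7p = 1  ⇒  p = 1/7.
At equilibrium Country B is indifferent across columns, so Country B's payoff equals the payoff from Arm: (1/7)·8 + (6/7)·0 = 8/7.

8/7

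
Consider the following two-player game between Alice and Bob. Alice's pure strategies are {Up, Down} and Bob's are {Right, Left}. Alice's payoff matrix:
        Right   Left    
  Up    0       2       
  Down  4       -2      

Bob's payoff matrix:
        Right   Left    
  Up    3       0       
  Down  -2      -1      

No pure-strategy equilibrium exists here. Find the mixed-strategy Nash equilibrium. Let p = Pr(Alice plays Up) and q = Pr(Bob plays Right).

Alice's mix must leave Bob indifferent between Right and Left.
  Bob's payoff to Right: p·3 + (1−p)·(-2) = 5p - 2
  Bob's payoff to Left: p·0 + (1−p)·(-1) = p - 1
  5p - 2 = p - 1  ⇒  4p = 1  ⇒  p = 1/4.
Set Alice's expected payoff from Up equal to that from Down:
  Alice's payoff to Up: q·0 + (1−q)·2 = -2q + 2
  Alice's payoff to Down: q·4 + (1−q)·(-2) = 6q - 2
  -2q + 2 = 6q - 2  ⇒  -8q = -4  ⇒  q = 1/2.

p = 1/4, q = 1/2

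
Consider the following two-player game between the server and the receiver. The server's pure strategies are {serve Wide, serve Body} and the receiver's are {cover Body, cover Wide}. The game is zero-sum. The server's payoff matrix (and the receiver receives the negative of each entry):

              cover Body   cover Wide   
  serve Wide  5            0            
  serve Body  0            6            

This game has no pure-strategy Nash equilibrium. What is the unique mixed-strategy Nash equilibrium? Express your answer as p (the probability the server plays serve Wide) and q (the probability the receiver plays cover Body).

p = 6/11, q = 6/11

In a mixed equilibrium the receiver is indifferent between cover Body and cover Wide; this condition fixes p.
  the receiver's payoff from cover Body: p·(-5) + (1−p)·0 = -5p
  the receiver's payoff from cover Wide: p·0 + (1−p)·(-6) = 6p - 6
  -5p = 6p - 6  ⇒  -11p = -6  ⇒  p = 6/11.
For the server to be willing to mix, the server must be indifferent between serve Wide and serve Body, which pins down the receiver's mix.
  the server's payoff from serve Wide: q·5 + (1−q)·0 = 5q
  the server's payoff from serve Body: q·0 + (1−q)·6 = -6q + 6
  5q = -6q + 6  ⇒  11q = 6  ⇒  q = 6/11.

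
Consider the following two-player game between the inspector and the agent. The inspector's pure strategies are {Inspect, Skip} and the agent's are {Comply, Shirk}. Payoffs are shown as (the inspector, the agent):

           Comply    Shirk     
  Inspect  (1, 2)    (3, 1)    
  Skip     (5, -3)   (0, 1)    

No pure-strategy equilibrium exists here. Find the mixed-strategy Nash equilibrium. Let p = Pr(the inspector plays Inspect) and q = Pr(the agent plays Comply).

For the agent to be willing to mix, the agent must be indifferent between Comply and Shirk, which pins down the inspector's mix.
  the agent's payoff from Comply: p·2 + (1−p)·(-3) = 5p - 3
  the agent's payoff from Shirk: p·1 + (1−p)·1 = 1
  5p - 3 = 1  ⇒  5p = 4  ⇒  p = 4/5.
Set the inspector's expected payoff from Inspect equal to that from Skip:
  the inspector's payoff to Inspect: q·1 + (1−q)·3 = -2q + 3
  the inspector's payoff to Skip: q·5 + (1−q)·0 = 5q
  -2q + 3 = 5q  ⇒  -7q = -3  ⇒  q = 3/7.

p = 4/5, q = 3/7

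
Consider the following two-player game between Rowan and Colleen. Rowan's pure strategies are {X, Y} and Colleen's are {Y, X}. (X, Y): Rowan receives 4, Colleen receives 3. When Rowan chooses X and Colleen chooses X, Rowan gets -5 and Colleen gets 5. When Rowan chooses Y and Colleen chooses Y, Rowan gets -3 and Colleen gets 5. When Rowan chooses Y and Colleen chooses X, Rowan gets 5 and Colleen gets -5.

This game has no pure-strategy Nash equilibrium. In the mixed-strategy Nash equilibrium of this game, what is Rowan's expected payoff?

Colleen's mix must leave Rowan indifferent between X and Y.
  Rowan's payoff from X: q·4 + (1−q)·(-5) = 9q - 5
  Rowan's payoff from Y: q·(-3) + (1−q)·5 = -8q + 5
  9q - 5 = -8q + 5  ⇒  17q = 10  ⇒  q = 10/17.
At equilibrium Rowan is indifferent across rows, so Rowan's payoff equals the payoff from X: (10/17)·4 + (7/17)·(-5) = 5/17.

5/17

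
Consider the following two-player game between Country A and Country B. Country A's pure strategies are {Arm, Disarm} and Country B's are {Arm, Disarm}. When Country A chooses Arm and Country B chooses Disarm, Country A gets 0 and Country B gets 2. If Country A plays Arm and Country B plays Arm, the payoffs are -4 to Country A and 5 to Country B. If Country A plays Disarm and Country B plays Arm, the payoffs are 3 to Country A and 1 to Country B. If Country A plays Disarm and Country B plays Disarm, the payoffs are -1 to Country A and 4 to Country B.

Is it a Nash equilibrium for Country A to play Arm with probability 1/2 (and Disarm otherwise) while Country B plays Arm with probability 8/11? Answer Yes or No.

Given Country B's mix q = 8/11, Country A's payoff from Arm is -32/11 but from Disarm is 21/11. Country A strictly prefers Disarm, so Country A would not mix.
So the proposed profile is not a Nash equilibrium.

No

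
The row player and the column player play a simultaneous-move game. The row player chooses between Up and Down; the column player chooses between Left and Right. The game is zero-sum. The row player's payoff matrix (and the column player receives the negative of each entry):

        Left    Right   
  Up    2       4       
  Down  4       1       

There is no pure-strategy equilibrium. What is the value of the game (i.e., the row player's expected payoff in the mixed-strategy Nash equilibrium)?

v = 14/5

In a mixed equilibrium the row player is indifferent between Up and Down; this condition fixes q.
  the row player's payoff to Up: q·2 + (1−q)·4 = -2q + 4
  the row player's payoff to Down: q·4 + (1−q)·1 = 3q + 1
  -2q + 4 = 3q + 1  ⇒  -5q = -3  ⇒  q = 3/5.
The value is the row player's expected payoff against this mix (using Up): (3/5)·2 + (2/5)·4 = 14/5.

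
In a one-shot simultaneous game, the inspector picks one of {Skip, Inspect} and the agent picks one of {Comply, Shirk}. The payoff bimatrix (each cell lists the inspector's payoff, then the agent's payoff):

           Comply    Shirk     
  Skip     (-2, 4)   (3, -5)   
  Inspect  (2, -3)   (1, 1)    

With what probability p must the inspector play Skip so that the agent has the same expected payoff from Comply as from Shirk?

p = 4/13

The inspector's mix must leave the agent indifferent between Comply and Shirk.
  the agent's expected payoff from Comply: p·4 + (1−p)·(-3) = 7p - 3
  the agent's expected payoff from Shirk: p·(-5) + (1−p)·1 = -6p + 1
  7p - 3 = -6p + 1  ⇒  13p = 4  ⇒  p = 4/13.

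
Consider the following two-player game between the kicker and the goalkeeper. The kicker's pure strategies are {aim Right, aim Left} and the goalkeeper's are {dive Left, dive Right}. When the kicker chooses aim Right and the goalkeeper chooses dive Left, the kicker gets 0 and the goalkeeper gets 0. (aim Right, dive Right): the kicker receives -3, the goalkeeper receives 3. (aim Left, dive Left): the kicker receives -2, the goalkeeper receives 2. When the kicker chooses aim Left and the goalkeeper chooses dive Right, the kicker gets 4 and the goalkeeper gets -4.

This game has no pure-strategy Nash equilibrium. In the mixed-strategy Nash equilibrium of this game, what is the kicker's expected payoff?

Set the kicker's expected payoff from aim Right equal to that from aim Left:
  the kicker's payoff from aim Right: q·0 + (1−q)·(-3) = 3q - 3
  the kicker's payoff from aim Left: q·(-2) + (1−q)·4 = -6q + 4
  3q - 3 = -6q + 4  ⇒  9q = 7  ⇒  q = 7/9.
At equilibrium the kicker is indifferent across rows, so the kicker's payoff equals the payoff from aim Right: (7/9)·0 + (2/9)·(-3) = -2/3.

-2/3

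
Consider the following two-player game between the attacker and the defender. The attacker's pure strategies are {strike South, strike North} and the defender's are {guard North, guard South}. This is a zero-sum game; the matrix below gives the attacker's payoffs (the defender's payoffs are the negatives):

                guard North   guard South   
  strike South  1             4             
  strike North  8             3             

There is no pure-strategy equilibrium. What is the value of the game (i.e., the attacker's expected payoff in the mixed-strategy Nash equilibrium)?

v = 29/8

For the attacker to be willing to mix, the attacker must be indifferent between strike South and strike North, which pins down the defender's mix.
  the attacker's expected payoff from strike South: q·1 + (1−q)·4 = -3q + 4
  the attacker's expected payoff from strike North: q·8 + (1−q)·3 = 5q + 3
  -3q + 4 = 5q + 3  ⇒  -8q = -1  ⇒  q = 1/8.
The value is the attacker's expected payoff against this mix (using strike South): (1/8)·1 + (7/8)·4 = 29/8.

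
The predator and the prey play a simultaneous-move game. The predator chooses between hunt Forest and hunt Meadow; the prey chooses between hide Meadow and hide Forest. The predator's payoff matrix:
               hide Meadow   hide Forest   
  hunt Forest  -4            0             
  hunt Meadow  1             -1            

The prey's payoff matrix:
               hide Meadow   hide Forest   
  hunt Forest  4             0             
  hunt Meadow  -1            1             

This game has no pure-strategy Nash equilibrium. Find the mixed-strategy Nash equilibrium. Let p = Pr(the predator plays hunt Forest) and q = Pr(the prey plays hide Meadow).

p = 1/3, q = 1/6

For the prey to be willing to mix, the prey must be indifferent between hide Meadow and hide Forest, which pins down the predator's mix.
  the prey's payoff to hide Meadow: p·4 + (1−p)·(-1) = 5p - 1
  the prey's payoff to hide Forest: p·0 + (1−p)·1 = -p + 1
  5p - 1 = -p + 1  ⇒  6p = 2  ⇒  p = 1/3.
Set the predator's expected payoff from hunt Forest equal to that from hunt Meadow:
  the predator's payoff to hunt Forest: q·(-4) + (1−q)·0 = -4q
  the predator's payoff to hunt Meadow: q·1 + (1−q)·(-1) = 2q - 1
  -4q = 2q - 1  ⇒  -6q = -1  ⇒  q = 1/6.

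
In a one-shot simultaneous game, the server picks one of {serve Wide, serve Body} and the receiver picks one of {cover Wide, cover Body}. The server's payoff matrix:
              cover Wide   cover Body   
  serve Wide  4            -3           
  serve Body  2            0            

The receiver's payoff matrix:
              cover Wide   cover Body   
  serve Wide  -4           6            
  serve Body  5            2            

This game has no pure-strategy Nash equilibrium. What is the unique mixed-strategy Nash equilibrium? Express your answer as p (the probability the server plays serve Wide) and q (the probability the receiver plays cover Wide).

p = 3/13, q = 3/5

The receiver's indifference between cover Wide and cover Body determines the server's mixing probability p:
  the receiver's payoff from cover Wide: p·(-4) + (1−p)·5 = -9p + 5
  the receiver's payoff from cover Body: p·6 + (1−p)·2 = 4p + 2
  -9p + 5 = 4p + 2  ⇒  -13p = -3  ⇒  p = 3/13.
The server's indifference between serve Wide and serve Body determines the receiver's mixing probability q:
  the server's expected payoff from serve Wide: q·4 + (1−q)·(-3) = 7q - 3
  the server's expected payoff from serve Body: q·2 + (1−q)·0 = 2q
  7q - 3 = 2q  ⇒  5q = 3  ⇒  q = 3/5.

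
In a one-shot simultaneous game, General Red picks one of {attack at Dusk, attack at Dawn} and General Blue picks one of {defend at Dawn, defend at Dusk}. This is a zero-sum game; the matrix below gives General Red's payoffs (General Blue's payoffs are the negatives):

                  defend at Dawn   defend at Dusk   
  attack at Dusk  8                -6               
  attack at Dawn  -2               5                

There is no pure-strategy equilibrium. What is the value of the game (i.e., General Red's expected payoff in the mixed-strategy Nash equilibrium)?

v = 4/3

General Blue's mix must leave General Red indifferent between attack at Dusk and attack at Dawn.
  General Red's expected payoff from attack at Dusk: q·8 + (1−q)·(-6) = 14q - 6
  General Red's expected payoff from attack at Dawn: q·(-2) + (1−q)·5 = -7q + 5
  14q - 6 = -7q + 5  ⇒  21q = 11  ⇒  q = 11/21.
The value is General Red's expected payoff against this mix (using attack at Dusk): (11/21)·8 + (10/21)·(-6) = 4/3.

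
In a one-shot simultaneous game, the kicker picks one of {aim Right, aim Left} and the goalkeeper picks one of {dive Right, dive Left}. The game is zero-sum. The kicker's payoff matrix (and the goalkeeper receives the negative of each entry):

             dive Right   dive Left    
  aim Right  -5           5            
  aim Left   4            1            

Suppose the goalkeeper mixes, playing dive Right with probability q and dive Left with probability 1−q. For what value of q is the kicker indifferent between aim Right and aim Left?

q = 4/13

The kicker's indifference between aim Right and aim Left determines the goalkeeper's mixing probability q:
  the kicker's expected payoff from aim Right: q·(-5) + (1−q)·5 = -10q + 5
  the kicker's expected payoff from aim Left: q·4 + (1−q)·1 = 3q + 1
  -10q + 5 = 3q + 1  ⇒  -13q = -4  ⇒  q = 4/13.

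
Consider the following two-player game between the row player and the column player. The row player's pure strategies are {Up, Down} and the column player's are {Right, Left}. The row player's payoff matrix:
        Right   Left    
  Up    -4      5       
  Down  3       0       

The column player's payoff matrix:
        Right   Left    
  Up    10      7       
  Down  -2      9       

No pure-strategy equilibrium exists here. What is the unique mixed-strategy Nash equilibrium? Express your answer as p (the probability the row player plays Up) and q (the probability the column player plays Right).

For the column player to be willing to mix, the column player must be indifferent between Right and Left, which pins down the row player's mix.
  the column player's payoff from Right: p·10 + (1−p)·(-2) = 12p - 2
  the column player's payoff from Left: p·7 + (1−p)·9 = -2p + 9
  12p - 2 = -2p + 9  ⇒  14p = 11  ⇒  p = 11/14.
The column player's mix must leave the row player indifferent between Up and Down.
  the row player's payoff to Up: q·(-4) + (1−q)·5 = -9q + 5
  the row player's payoff to Down: q·3 + (1−q)·0 = 3q
  -9q + 5 = 3q  ⇒  -12q = -5  ⇒  q = 5/12.

p = 11/14, q = 5/12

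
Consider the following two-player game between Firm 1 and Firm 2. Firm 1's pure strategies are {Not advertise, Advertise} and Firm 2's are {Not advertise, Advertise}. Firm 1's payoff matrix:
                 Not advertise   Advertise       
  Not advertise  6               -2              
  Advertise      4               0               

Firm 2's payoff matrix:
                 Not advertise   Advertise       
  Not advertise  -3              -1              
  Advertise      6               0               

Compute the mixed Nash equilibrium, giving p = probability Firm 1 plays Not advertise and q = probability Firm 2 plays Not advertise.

For Firm 2 to be willing to mix, Firm 2 must be indifferent between Not advertise and Advertise, which pins down Firm 1's mix.
  Firm 2's expected payoff from Not advertise: p·(-3) + (1−p)·6 = -9p + 6
  Firm 2's expected payoff from Advertise: p·(-1) + (1−p)·0 = -p
  -9p + 6 = -p  ⇒  -8p = -6  ⇒  p = 3/4.
Firm 1's indifference between Not advertise and Advertise determines Firm 2's mixing probability q:
  Firm 1's payoff to Not advertise: q·6 + (1−q)·(-2) = 8q - 2
  Firm 1's payoff to Advertise: q·4 + (1−q)·0 = 4q
  8q - 2 = 4q  ⇒  4q = 2  ⇒  q = 1/2.

p = 3/4, q = 1/2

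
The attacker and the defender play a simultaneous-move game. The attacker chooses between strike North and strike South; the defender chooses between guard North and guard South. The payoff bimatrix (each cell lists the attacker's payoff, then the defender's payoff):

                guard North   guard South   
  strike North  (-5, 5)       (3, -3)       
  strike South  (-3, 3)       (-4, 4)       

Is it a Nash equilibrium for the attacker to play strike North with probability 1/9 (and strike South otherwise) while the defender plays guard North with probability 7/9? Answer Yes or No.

Yes

Check the defender's indifference given the attacker's mix p = 1/9:
  payoff from guard North = 29/9; payoff from guard South = 29/9 — equal.
Check the attacker's indifference given the defender's mix q = 7/9:
  payoff from strike North = -29/9; payoff from strike South = -29/9 — equal.
Both players are indifferent, so neither can profitably deviate.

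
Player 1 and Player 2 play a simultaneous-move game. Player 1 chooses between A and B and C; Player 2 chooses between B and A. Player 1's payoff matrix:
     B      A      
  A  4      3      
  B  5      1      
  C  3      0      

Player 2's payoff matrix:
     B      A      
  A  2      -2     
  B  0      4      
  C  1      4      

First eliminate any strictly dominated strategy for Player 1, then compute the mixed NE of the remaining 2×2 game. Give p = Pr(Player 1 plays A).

Player 1's strategy C is strictly dominated by A: 4 > 3 and 3 > 0. Eliminate C.
For Player 2 to be willing to mix, Player 2 must be indifferent between B and A, which pins down Player 1's mix.
  Player 2's payoff from B: p·2 + (1−p)·0 = 2p
  Player 2's payoff from A: p·(-2) + (1−p)·4 = -6p + 4
  2p = -6p + 4  ⇒  8p = 4  ⇒  p = 1/2.

p = 1/2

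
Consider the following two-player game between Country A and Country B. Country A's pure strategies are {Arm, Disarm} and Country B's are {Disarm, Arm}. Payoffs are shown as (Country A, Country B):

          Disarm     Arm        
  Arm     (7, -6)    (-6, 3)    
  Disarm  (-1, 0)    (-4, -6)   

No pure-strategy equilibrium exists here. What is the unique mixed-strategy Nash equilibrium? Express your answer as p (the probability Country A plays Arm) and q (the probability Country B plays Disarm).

p = 2/5, q = 1/5

Country A's mix must leave Country B indifferent between Disarm and Arm.
  Country B's expected payoff from Disarm: p·(-6) + (1−p)·0 = -6p
  Country B's expected payoff from Arm: p·3 + (1−p)·(-6) = 9p - 6
  -6p = 9p - 6  ⇒  -15p = -6  ⇒  p = 2/5.
For Country A to be willing to mix, Country A must be indifferent between Arm and Disarm, which pins down Country B's mix.
  Country A's payoff from Arm: q·7 + (1−q)·(-6) = 13q - 6
  Country A's payoff from Disarm: q·(-1) + (1−q)·(-4) = 3q - 4
  13q - 6 = 3q - 4  ⇒  10q = 2  ⇒  q = 1/5.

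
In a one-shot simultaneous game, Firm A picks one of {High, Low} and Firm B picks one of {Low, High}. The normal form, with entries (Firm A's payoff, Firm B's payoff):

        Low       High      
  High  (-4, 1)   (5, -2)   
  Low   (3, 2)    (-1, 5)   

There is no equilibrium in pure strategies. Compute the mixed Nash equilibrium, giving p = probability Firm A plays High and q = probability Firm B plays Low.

p = 1/2, q = 6/13

Firm B's indifference between Low and High determines Firm A's mixing probability p:
  Firm B's payoff to Low: p·1 + (1−p)·2 = -p + 2
  Firm B's payoff to High: p·(-2) + (1−p)·5 = -7p + 5
  -p + 2 = -7p + 5  ⇒  6p = 3  ⇒  p = 1/2.
Firm B's mix must leave Firm A indifferent between High and Low.
  Firm A's payoff from High: q·(-4) + (1−q)·5 = -9q + 5
  Firm A's payoff from Low: q·3 + (1−q)·(-1) = 4q - 1
  -9q + 5 = 4q - 1  ⇒  -13q = -6  ⇒  q = 6/13.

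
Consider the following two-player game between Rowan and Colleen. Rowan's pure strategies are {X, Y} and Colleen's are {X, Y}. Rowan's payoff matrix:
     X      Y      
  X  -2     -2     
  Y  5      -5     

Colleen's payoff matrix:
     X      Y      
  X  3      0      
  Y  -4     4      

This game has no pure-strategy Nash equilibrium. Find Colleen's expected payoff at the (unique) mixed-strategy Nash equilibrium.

In a mixed equilibrium Colleen is indifferent between X and Y; this condition fixes p.
  Colleen's expected payoff from X: p·3 + (1−p)·(-4) = 7p - 4
  Colleen's expected payoff from Y: p·0 + (1−p)·4 = -4p + 4
  7p - 4 = -4p + 4  ⇒  11p = 8  ⇒  p = 8/11.
At equilibrium Colleen is indifferent across columns, so Colleen's payoff equals the payoff from X: (8/11)·3 + (3/11)·(-4) = 12/11.

12/11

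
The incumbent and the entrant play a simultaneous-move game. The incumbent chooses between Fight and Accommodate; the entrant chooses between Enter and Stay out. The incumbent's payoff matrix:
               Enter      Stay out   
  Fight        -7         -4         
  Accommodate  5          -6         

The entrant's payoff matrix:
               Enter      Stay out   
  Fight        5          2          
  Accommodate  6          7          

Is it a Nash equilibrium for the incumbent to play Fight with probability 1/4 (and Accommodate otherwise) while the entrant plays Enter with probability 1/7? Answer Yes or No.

Yes

Check the entrant's indifference given the incumbent's mix p = 1/4:
  payoff from Enter = 23/4; payoff from Stay out = 23/4 — equal.
Check the incumbent's indifference given the entrant's mix q = 1/7:
  payoff from Fight = -31/7; payoff from Accommodate = -31/7 — equal.
Both players are indifferent, so neither can profitably deviate.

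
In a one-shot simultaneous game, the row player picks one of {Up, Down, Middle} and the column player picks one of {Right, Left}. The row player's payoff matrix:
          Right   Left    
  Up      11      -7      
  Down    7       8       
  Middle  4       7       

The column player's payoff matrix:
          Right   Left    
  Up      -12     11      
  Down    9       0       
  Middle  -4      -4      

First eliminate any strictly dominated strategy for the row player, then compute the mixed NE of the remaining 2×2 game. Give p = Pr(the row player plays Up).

The row player's strategy Middle is strictly dominated by Down: 7 > 4 and 8 > 7. Eliminate Middle.
The column player's indifference between Right and Left determines the row player's mixing probability p:
  the column player's expected payoff from Right: p·(-12) + (1−p)·9 = -21p + 9
  the column player's expected payoff from Left: p·11 + (1−p)·0 = 11p
  -21p + 9 = 11p  ⇒  -32p = -9  ⇒  p = 9/32.

p = 9/32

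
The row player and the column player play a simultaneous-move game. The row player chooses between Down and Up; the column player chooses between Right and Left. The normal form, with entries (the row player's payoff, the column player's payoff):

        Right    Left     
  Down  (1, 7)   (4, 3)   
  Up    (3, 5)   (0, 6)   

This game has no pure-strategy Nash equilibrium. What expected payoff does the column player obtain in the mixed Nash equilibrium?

27/5

In a mixed equilibrium the column player is indifferent between Right and Left; this condition fixes p.
  the column player's expected payoff from Right: p·7 + (1−p)·5 = 2p + 5
  the column player's expected payoff from Left: p·3 + (1−p)·6 = -3p + 6
  2p + 5 = -3p + 6  ⇒  5p = 1  ⇒  p = 1/5.
At equilibrium the column player is indifferent across columns, so the column player's payoff equals the payoff from Right: (1/5)·7 + (4/5)·5 = 27/5.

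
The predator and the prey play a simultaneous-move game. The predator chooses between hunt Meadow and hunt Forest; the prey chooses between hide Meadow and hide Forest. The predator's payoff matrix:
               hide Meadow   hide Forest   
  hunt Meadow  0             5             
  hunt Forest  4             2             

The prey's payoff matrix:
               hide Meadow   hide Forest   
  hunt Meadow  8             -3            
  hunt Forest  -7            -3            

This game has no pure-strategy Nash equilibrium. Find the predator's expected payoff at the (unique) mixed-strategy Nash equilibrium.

The predator's indifference between hunt Meadow and hunt Forest determines the prey's mixing probability q:
  the predator's expected payoff from hunt Meadow: q·0 + (1−q)·5 = -5q + 5
  the predator's expected payoff from hunt Forest: q·4 + (1−q)·2 = 2q + 2
  -5q + 5 = 2q + 2  ⇒  -7q = -3  ⇒  q = 3/7.
At equilibrium the predator is indifferent across rows, so the predator's payoff equals the payoff from hunt Meadow: (3/7)·0 + (4/7)·5 = 20/7.

20/7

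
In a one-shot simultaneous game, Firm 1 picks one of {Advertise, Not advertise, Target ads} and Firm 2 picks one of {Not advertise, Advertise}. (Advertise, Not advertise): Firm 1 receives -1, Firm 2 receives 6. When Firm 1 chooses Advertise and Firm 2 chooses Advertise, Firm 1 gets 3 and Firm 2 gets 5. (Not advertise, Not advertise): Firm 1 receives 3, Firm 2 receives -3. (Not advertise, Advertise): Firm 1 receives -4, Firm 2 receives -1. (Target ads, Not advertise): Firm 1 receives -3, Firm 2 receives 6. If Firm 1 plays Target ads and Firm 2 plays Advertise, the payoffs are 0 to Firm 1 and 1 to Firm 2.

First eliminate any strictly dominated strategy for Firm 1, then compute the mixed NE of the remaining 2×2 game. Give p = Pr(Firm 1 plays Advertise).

Firm 1's strategy Target ads is strictly dominated by Advertise: -1 > -3 and 3 > 0. Eliminate Target ads.
Firm 1's mix must leave Firm 2 indifferent between Not advertise and Advertise.
  Firm 2's expected payoff from Not advertise: p·6 + (1−p)·(-3) = 9p - 3
  Firm 2's expected payoff from Advertise: p·5 + (1−p)·(-1) = 6p - 1
  9p - 3 = 6p - 1  ⇒  3p = 2  ⇒  p = 2/3.

p = 2/3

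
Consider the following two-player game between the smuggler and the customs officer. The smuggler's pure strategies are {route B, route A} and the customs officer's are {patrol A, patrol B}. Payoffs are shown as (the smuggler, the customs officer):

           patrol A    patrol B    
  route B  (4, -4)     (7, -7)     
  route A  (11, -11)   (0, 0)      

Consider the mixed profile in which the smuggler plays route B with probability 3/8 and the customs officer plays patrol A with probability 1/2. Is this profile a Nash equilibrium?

No

Given the smuggler's mix p = 3/8, the customs officer's payoff from patrol A is -67/8 but from patrol B is -21/8. The customs officer strictly prefers patrol B, so the customs officer would not mix.
So the proposed profile is not a Nash equilibrium.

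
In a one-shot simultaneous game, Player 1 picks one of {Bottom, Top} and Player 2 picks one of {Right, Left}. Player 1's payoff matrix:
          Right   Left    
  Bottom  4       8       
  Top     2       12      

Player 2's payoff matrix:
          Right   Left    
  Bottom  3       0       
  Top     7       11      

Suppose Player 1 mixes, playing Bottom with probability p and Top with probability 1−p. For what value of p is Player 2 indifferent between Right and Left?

Player 1's mix must leave Player 2 indifferent between Right and Left.
  Player 2's expected payoff from Right: p·3 + (1−p)·7 = -4p + 7
  Player 2's expected payoff from Left: p·0 + (1−p)·11 = -11p + 11
  -4p + 7 = -11p + 11  ⇒  7p = 4  ⇒  p = 4/7.

p = 4/7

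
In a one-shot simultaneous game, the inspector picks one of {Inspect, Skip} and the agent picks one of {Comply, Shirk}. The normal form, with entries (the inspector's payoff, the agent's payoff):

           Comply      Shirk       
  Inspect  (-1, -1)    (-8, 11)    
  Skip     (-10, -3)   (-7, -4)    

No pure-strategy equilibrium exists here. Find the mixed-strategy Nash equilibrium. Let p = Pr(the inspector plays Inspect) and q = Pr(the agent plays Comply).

p = 1/13, q = 1/10

For the agent to be willing to mix, the agent must be indifferent between Comply and Shirk, which pins down the inspector's mix.
  the agent's payoff to Comply: p·(-1) + (1−p)·(-3) = 2p - 3
  the agent's payoff to Shirk: p·11 + (1−p)·(-4) = 15p - 4
  2p - 3 = 15p - 4  ⇒  -13p = -1  ⇒  p = 1/13.
In a mixed equilibrium the inspector is indifferent between Inspect and Skip; this condition fixes q.
  the inspector's payoff to Inspect: q·(-1) + (1−q)·(-8) = 7q - 8
  the inspector's payoff to Skip: q·(-10) + (1−q)·(-7) = -3q - 7
  7q - 8 = -3q - 7  ⇒  10q = 1  ⇒  q = 1/10.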